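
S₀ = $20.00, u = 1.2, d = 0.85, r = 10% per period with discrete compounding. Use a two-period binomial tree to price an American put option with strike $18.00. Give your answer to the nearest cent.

$0.26

Risk-neutral probability p = (1 + 0.1 − 0.85)/(1.2 − 0.85) = 0.2500/0.3500 = 0.7143
Terminal stock prices: S_uu = 28.8, S_ud = 20.4, S_dd = 14.45
Terminal payoffs (K − S): max(-10.8, 0) = 0, max(-2.4, 0) = 0, max(3.55, 0) = 3.55
Node u (S = 24): continuation = 1/1.1·[0.7143·0.0000 + 0.2857·0.0000] = 0.0000; exercise value = 0.0000 ≤ continuation, so V_u = 0.0000
Node d (S = 17): continuation = 1/1.1·[0.7143·0.0000 + 0.2857·3.5500] = 0.9221; exercise value = 1.0000 > continuation, so V_d = 1.0000 (exercise)
Node 0 (S = 20): continuation = 1/1.1·[0.7143·0.0000 + 0.2857·1.0000] = 0.2597; exercise value = 0.0000 ≤ continuation, so V_0 = 0.2597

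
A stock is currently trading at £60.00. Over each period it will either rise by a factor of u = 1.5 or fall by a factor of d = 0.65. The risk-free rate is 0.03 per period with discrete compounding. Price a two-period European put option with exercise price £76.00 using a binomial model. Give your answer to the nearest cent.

Risk-neutral probability p = (1 + 0.03 − 0.65)/(1.5 − 0.65) = 0.3800/0.8500 = 0.4471
Terminal stock prices: S_uu = 135, S_ud = 58.5, S_dd = 25.35
Terminal payoffs (K − S): max(-59, 0) = 0, max(17.5, 0) = 17.5, max(50.65, 0) = 50.65
Node u (S = 90): V_u = 1/1.03·[0.4471·0.0000 + 0.5529·17.5000] = 9.3946
Node d (S = 39): V_d = 1/1.03·[0.4471·17.5000 + 0.5529·50.6500] = 34.7864
Node 0 (S = 60): V_0 = 1/1.03·[0.4471·9.3946 + 0.5529·34.7864] = 22.7522

£22.75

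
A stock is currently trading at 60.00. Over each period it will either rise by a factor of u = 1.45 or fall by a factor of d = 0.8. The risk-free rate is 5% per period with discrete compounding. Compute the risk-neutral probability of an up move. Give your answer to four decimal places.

Risk-neutral probability p = (1 + 0.05 − 0.8)/(1.45 − 0.8) = 0.2500/0.6500 = 0.3846

p = 0.3846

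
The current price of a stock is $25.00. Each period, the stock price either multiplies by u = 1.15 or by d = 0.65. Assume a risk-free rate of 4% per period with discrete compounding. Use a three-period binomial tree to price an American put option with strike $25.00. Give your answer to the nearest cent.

Risk-neutral probability p = (1 + 0.04 − 0.65)/(1.15 − 0.65) = 0.3900/0.5000 = 0.7800
Terminal stock prices: S_uuu = 38.02, S_uud = 21.49, S_udd = 12.15, S_ddd = 6.866
Terminal payoffs (K − S): max(-13.02, 0) = 0, max(3.509, 0) = 3.509, max(12.85, 0) = 12.85, max(18.13, 0) = 18.13
Node uu (S = 33.06): continuation = 1/1.04·[0.7800·0.0000 + 0.2200·3.5094] = 0.7424; exercise value = 0.0000 ≤ continuation, so V_uu = 0.7424
Node ud (S = 18.69): continuation = 1/1.04·[0.7800·3.5094 + 0.2200·12.8531] = 5.3510; exercise value = 6.3125 > continuation, so V_ud = 6.3125 (exercise)
Node dd (S = 10.56): continuation = 1/1.04·[0.7800·12.8531 + 0.2200·18.1344] = 13.4760; exercise value = 14.4375 > continuation, so V_dd = 14.4375 (exercise)
Node u (S = 28.75): continuation = 1/1.04·[0.7800·0.7424 + 0.2200·6.3125] = 1.8921; exercise value = 0.0000 ≤ continuation, so V_u = 1.8921
Node d (S = 16.25): continuation = 1/1.04·[0.7800·6.3125 + 0.2200·14.4375] = 7.7885; exercise value = 8.7500 > continuation, so V_d = 8.7500 (exercise)
Node 0 (S = 25): continuation = 1/1.04·[0.7800·1.8921 + 0.2200·8.7500] = 3.2700; exercise value = 0.0000 ≤ continuation, so V_0 = 3.2700

$3.27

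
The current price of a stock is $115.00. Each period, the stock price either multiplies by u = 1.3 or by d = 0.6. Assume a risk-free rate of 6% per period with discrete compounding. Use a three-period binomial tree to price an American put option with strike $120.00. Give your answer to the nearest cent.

Risk-neutral probability p = (1 + 0.06 − 0.6)/(1.3 − 0.6) = 0.4600/0.7000 = 0.6571
Terminal stock prices: S_uuu = 252.7, S_uud = 116.6, S_udd = 53.82, S_ddd = 24.84
Terminal payoffs (K − S): max(-132.7, 0) = 0, max(3.39, 0) = 3.39, max(66.18, 0) = 66.18, max(95.16, 0) = 95.16
Node uu (S = 194.4): continuation = 1/1.06·[0.6571·0.0000 + 0.3429·3.3900] = 1.0965; exercise value = 0.0000 ≤ continuation, so V_uu = 1.0965
Node ud (S = 89.7): continuation = 1/1.06·[0.6571·3.3900 + 0.3429·66.1800] = 23.5075; exercise value = 30.3000 > continuation, so V_ud = 30.3000 (exercise)
Node dd (S = 41.4): continuation = 1/1.06·[0.6571·66.1800 + 0.3429·95.1600] = 71.8075; exercise value = 78.6000 > continuation, so V_dd = 78.6000 (exercise)
Node u (S = 149.5): continuation = 1/1.06·[0.6571·1.0965 + 0.3429·30.3000] = 10.4803; exercise value = 0.0000 ≤ continuation, so V_u = 10.4803
Node d (S = 69): continuation = 1/1.06·[0.6571·30.3000 + 0.3429·78.6000] = 44.2075; exercise value = 51.0000 > continuation, so V_d = 51.0000 (exercise)
Node 0 (S = 115): continuation = 1/1.06·[0.6571·10.4803 + 0.3429·51.0000] = 22.9932; exercise value = 5.0000 ≤ continuation, so V_0 = 22.9932

$22.99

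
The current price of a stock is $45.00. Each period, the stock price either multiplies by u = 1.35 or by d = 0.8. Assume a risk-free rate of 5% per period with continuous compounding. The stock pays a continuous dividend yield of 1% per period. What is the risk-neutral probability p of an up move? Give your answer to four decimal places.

Per-period risk-free factor R = e^0.05 = 1.0513; dividend-adjusted growth = e^(0.05−0.01) = 1.0408.
Risk-neutral probability p = (1.0408 − 0.8)/(1.35 − 0.8) = 0.2408/0.5500 = 0.4378

p = 0.4378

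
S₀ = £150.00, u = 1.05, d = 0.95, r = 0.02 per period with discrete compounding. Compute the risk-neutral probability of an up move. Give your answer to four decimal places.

Risk-neutral probability p = (1 + 0.02 − 0.95)/(1.05 − 0.95) = 0.0700/0.1000 = 0.7000

p = 0.7000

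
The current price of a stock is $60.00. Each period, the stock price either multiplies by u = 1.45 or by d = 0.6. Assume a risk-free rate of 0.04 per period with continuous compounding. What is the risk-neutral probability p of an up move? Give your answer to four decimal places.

Risk-neutral probability p = (e^0.04 − 0.6)/(1.45 − 0.6) = 0.4408/0.8500 = 0.5186

p = 0.5186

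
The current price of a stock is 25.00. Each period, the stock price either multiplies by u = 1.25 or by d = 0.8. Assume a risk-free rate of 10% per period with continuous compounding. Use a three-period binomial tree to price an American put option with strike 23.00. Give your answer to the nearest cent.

1.03

Risk-neutral probability p = (e^0.1 − 0.8)/(1.25 − 0.8) = 0.3052/0.4500 = 0.6782
Terminal stock prices: S_uuu = 48.83, S_uud = 31.25, S_udd = 20, S_ddd = 12.8
Terminal payoffs (K − S): max(-25.83, 0) = 0, max(-8.25, 0) = 0, max(3, 0) = 3, max(10.2, 0) = 10.2
Node uu (S = 39.06): continuation = e^(−0.1)·[0.6782·0.0000 + 0.3218·0.0000] = 0.0000; exercise value = 0.0000 ≤ continuation, so V_uu = 0.0000
Node ud (S = 25): continuation = e^(−0.1)·[0.6782·0.0000 + 0.3218·3.0000] = 0.8736; exercise value = 0.0000 ≤ continuation, so V_ud = 0.8736
Node dd (S = 16): continuation = e^(−0.1)·[0.6782·3.0000 + 0.3218·10.2000] = 4.8113; exercise value = 7.0000 > continuation, so V_dd = 7.0000 (exercise)
Node u (S = 31.25): continuation = e^(−0.1)·[0.6782·0.0000 + 0.3218·0.8736] = 0.2544; exercise value = 0.0000 ≤ continuation, so V_u = 0.2544
Node d (S = 20): continuation = e^(−0.1)·[0.6782·0.8736 + 0.3218·7.0000] = 2.5746; exercise value = 3.0000 > continuation, so V_d = 3.0000 (exercise)
Node 0 (S = 25): continuation = e^(−0.1)·[0.6782·0.2544 + 0.3218·3.0000] = 1.0298; exercise value = 0.0000 ≤ continuation, so V_0 = 1.0298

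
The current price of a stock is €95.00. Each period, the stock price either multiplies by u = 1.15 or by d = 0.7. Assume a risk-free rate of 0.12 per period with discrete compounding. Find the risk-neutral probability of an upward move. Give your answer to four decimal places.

p = 0.9333

Risk-neutral probability p = (1 + 0.12 − 0.7)/(1.15 − 0.7) = 0.4200/0.4500 = 0.9333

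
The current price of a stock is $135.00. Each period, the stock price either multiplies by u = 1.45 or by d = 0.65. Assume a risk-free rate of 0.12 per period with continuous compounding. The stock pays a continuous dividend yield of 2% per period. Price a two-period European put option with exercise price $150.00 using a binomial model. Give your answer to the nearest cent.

$22.37

Per-period risk-free factor R = e^0.12 = 1.1275; dividend-adjusted growth = e^(0.12−0.02) = 1.1052.
Risk-neutral probability p = (1.1052 − 0.65)/(1.45 − 0.65) = 0.4552/0.8000 = 0.5690
Terminal stock prices: S_uu = 283.8, S_ud = 127.2, S_dd = 57.04
Terminal payoffs (K − S): max(-133.8, 0) = 0, max(22.76, 0) = 22.76, max(92.96, 0) = 92.96
Node u (S = 195.8): V_u = e^(−0.12)·[0.5690·0.0000 + 0.4310·22.7625] = 8.7020
Node d (S = 87.75): V_d = e^(−0.12)·[0.5690·22.7625 + 0.4310·92.9625] = 47.0256
Node 0 (S = 135): V_0 = e^(−0.12)·[0.5690·8.7020 + 0.4310·47.0256] = 22.3689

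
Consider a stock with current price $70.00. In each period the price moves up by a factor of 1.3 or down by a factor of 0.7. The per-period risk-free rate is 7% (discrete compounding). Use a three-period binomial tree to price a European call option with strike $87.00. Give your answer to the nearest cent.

Risk-neutral probability p = (1 + 0.07 − 0.7)/(1.3 − 0.7) = 0.3700/0.6000 = 0.6167
Terminal stock prices: S_uuu = 153.8, S_uud = 82.81, S_udd = 44.59, S_ddd = 24.01
Terminal payoffs (S − K): max(66.79, 0) = 66.79, max(-4.19, 0) = 0, max(-42.41, 0) = 0, max(-62.99, 0) = 0
Node uu (S = 118.3): V_uu = 1/1.07·[0.6167·66.7900 + 0.3833·0.0000] = 38.4927
Node ud (S = 63.7): V_ud = 1/1.07·[0.6167·0.0000 + 0.3833·0.0000] = 0.0000
Node dd (S = 34.3): V_dd = 1/1.07·[0.6167·0.0000 + 0.3833·0.0000] = 0.0000
Node u (S = 91): V_u = 1/1.07·[0.6167·38.4927 + 0.3833·0.0000] = 22.1843
Node d (S = 49): V_d = 1/1.07·[0.6167·0.0000 + 0.3833·0.0000] = 0.0000
Node 0 (S = 70): V_0 = 1/1.07·[0.6167·22.1843 + 0.3833·0.0000] = 12.7853

$12.79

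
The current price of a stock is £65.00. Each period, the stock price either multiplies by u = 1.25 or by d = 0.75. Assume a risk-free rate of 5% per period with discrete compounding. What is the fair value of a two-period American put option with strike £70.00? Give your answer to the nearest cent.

£10.07

Risk-neutral probability p = (1 + 0.05 − 0.75)/(1.25 − 0.75) = 0.3000/0.5000 = 0.6000
Terminal stock prices: S_uu = 101.6, S_ud = 60.94, S_dd = 36.56
Terminal payoffs (K − S): max(-31.56, 0) = 0, max(9.062, 0) = 9.062, max(33.44, 0) = 33.44
Node u (S = 81.25): continuation = 1/1.05·[0.6000·0.0000 + 0.4000·9.0625] = 3.4524; exercise value = 0.0000 ≤ continuation, so V_u = 3.4524
Node d (S = 48.75): continuation = 1/1.05·[0.6000·9.0625 + 0.4000·33.4375] = 17.9167; exercise value = 21.2500 > continuation, so V_d = 21.2500 (exercise)
Node 0 (S = 65): continuation = 1/1.05·[0.6000·3.4524 + 0.4000·21.2500] = 10.0680; exercise value = 5.0000 ≤ continuation, so V_0 = 10.0680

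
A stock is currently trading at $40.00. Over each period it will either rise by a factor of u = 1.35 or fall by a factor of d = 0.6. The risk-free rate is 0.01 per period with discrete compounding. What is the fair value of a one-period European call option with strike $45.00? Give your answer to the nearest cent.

Risk-neutral probability p = (1 + 0.01 − 0.6)/(1.35 − 0.6) = 0.4100/0.7500 = 0.5467
Terminal stock prices: S_u = 54, S_d = 24
Terminal payoffs (S − K): max(9, 0) = 9, max(-21, 0) = 0
Node 0 (S = 40): V_0 = 1/1.01·[0.5467·9.0000 + 0.4533·0.0000] = 4.8713

$4.87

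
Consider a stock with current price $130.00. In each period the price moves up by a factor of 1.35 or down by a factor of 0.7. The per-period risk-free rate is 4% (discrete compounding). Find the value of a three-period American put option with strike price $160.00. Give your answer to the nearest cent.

Risk-neutral probability p = (1 + 0.04 − 0.7)/(1.35 − 0.7) = 0.3400/0.6500 = 0.5231
Terminal stock prices: S_uuu = 319.8, S_uud = 165.8, S_udd = 85.99, S_ddd = 44.59
Terminal payoffs (K − S): max(-159.8, 0) = 0, max(-5.848, 0) = 0, max(74.01, 0) = 74.01, max(115.4, 0) = 115.4
Node uu (S = 236.9): continuation = 1/1.04·[0.5231·0.0000 + 0.4769·0.0000] = 0.0000; exercise value = 0.0000 ≤ continuation, so V_uu = 0.0000
Node ud (S = 122.8): continuation = 1/1.04·[0.5231·0.0000 + 0.4769·74.0050] = 33.9372; exercise value = 37.1500 > continuation, so V_ud = 37.1500 (exercise)
Node dd (S = 63.7): continuation = 1/1.04·[0.5231·74.0050 + 0.4769·115.4100] = 90.1462; exercise value = 96.3000 > continuation, so V_dd = 96.3000 (exercise)
Node u (S = 175.5): continuation = 1/1.04·[0.5231·0.0000 + 0.4769·37.1500] = 17.0362; exercise value = 0.0000 ≤ continuation, so V_u = 17.0362
Node d (S = 91): continuation = 1/1.04·[0.5231·37.1500 + 0.4769·96.3000] = 62.8462; exercise value = 69.0000 > continuation, so V_d = 69.0000 (exercise)
Node 0 (S = 130): continuation = 1/1.04·[0.5231·17.0362 + 0.4769·69.0000] = 40.2105; exercise value = 30.0000 ≤ continuation, so V_0 = 40.2105

$40.21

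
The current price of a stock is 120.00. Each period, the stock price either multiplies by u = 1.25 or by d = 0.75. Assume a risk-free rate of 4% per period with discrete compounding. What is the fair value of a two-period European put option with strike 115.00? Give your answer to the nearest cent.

8.87

Risk-neutral probability p = (1 + 0.04 − 0.75)/(1.25 − 0.75) = 0.2900/0.5000 = 0.5800
Terminal stock prices: S_uu = 187.5, S_ud = 112.5, S_dd = 67.5
Terminal payoffs (K − S): max(-72.5, 0) = 0, max(2.5, 0) = 2.5, max(47.5, 0) = 47.5
Node u (S = 150): V_u = 1/1.04·[0.5800·0.0000 + 0.4200·2.5000] = 1.0096
Node d (S = 90): V_d = 1/1.04·[0.5800·2.5000 + 0.4200·47.5000] = 20.5769
Node 0 (S = 120): V_0 = 1/1.04·[0.5800·1.0096 + 0.4200·20.5769] = 8.8730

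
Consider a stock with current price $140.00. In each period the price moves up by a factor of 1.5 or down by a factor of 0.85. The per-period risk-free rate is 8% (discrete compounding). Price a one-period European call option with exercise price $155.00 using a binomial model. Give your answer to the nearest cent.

Risk-neutral probability p = (1 + 0.08 − 0.85)/(1.5 − 0.85) = 0.2300/0.6500 = 0.3538
Terminal stock prices: S_u = 210, S_d = 119
Terminal payoffs (S − K): max(55, 0) = 55, max(-36, 0) = 0
Node 0 (S = 140): V_0 = 1/1.08·[0.3538·55.0000 + 0.6462·0.0000] = 18.0199

$18.02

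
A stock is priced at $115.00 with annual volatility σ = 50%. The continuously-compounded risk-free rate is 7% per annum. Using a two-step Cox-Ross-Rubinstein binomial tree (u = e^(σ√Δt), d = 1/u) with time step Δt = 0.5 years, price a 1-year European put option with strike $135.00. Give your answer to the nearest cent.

$30.41

CRR parameters: u = e^(σ√Δt) = e^(0.5·√0.5) = 1.4241, d = 1/u = 0.7022
Per-period rate: rΔt = 0.07·0.5 = 0.035, so R = e^0.035 = 1.0356
Risk-neutral probability p = (e^0.035 − 0.7022)/(1.4241 − 0.7022) = 0.3334/0.7219 = 0.4619
Terminal stock prices: S_uu = 233.2, S_ud = 115, S_dd = 56.7
Terminal payoffs (K − S): max(-98.23, 0) = 0, max(20, 0) = 20, max(78.3, 0) = 78.3
Node u (S = 163.8): V_u = e^(−0.035)·[0.4619·0.0000 + 0.5381·20.0000] = 10.3926
Node d (S = 80.75): V_d = e^(−0.035)·[0.4619·20.0000 + 0.5381·78.2971] = 49.6051
Node 0 (S = 115): V_0 = e^(−0.035)·[0.4619·10.3926 + 0.5381·49.6051] = 30.4111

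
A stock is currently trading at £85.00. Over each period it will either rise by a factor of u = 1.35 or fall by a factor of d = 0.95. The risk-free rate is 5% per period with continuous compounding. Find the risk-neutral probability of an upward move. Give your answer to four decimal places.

Risk-neutral probability p = (e^0.05 − 0.95)/(1.35 − 0.95) = 0.1013/0.4000 = 0.2532

p = 0.2532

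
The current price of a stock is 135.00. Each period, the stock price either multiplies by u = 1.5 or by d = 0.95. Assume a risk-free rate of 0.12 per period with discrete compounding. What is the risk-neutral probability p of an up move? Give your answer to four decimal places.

Risk-neutral probability p = (1 + 0.12 − 0.95)/(1.5 − 0.95) = 0.1700/0.5500 = 0.3091

p = 0.3091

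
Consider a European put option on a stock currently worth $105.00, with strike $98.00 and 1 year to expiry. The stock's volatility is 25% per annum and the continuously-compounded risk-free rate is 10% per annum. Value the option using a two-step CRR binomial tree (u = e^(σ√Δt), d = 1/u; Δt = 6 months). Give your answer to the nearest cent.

$3.51

CRR parameters: u = e^(σ√Δt) = e^(0.25·√0.5) = 1.1934, d = 1/u = 0.8380
Per-period rate: rΔt = 0.1·0.5 = 0.05, so R = e^0.05 = 1.0513
Risk-neutral probability p = (e^0.05 − 0.8380)/(1.1934 − 0.8380) = 0.2133/0.3554 = 0.6002
Terminal stock prices: S_uu = 149.5, S_ud = 105, S_dd = 73.73
Terminal payoffs (K − S): max(-51.53, 0) = 0, max(-7, 0) = 0, max(24.27, 0) = 24.27
Node u (S = 125.3): V_u = e^(−0.05)·[0.6002·0.0000 + 0.3998·0.0000] = 0.0000
Node d (S = 87.99): V_d = e^(−0.05)·[0.6002·0.0000 + 0.3998·24.2702] = 9.2304
Node 0 (S = 105): V_0 = e^(−0.05)·[0.6002·0.0000 + 0.3998·9.2304] = 3.5105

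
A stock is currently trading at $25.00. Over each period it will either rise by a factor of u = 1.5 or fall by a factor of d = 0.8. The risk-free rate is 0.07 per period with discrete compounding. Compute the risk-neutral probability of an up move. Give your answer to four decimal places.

p = 0.3857

Risk-neutral probability p = (1 + 0.07 − 0.8)/(1.5 − 0.8) = 0.2700/0.7000 = 0.3857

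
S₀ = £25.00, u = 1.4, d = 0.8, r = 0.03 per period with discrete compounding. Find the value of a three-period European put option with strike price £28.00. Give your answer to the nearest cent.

£5.50

Risk-neutral probability p = (1 + 0.03 − 0.8)/(1.4 − 0.8) = 0.2300/0.6000 = 0.3833
Terminal stock prices: S_uuu = 68.6, S_uud = 39.2, S_udd = 22.4, S_ddd = 12.8
Terminal payoffs (K − S): max(-40.6, 0) = 0, max(-11.2, 0) = 0, max(5.6, 0) = 5.6, max(15.2, 0) = 15.2
Node uu (S = 49): V_uu = 1/1.03·[0.3833·0.0000 + 0.6167·0.0000] = 0.0000
Node ud (S = 28): V_ud = 1/1.03·[0.3833·0.0000 + 0.6167·5.6000] = 3.3528
Node dd (S = 16): V_dd = 1/1.03·[0.3833·5.6000 + 0.6167·15.2000] = 11.1845
Node u (S = 35): V_u = 1/1.03·[0.3833·0.0000 + 0.6167·3.3528] = 2.0073
Node d (S = 20): V_d = 1/1.03·[0.3833·3.3528 + 0.6167·11.1845] = 7.9440
Node 0 (S = 25): V_0 = 1/1.03·[0.3833·2.0073 + 0.6167·7.9440] = 5.5032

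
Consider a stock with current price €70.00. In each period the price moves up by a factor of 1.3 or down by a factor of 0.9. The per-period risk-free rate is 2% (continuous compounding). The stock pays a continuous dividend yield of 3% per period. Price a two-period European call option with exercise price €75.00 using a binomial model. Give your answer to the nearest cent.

Per-period risk-free factor R = e^0.02 = 1.0202; dividend-adjusted growth = e^(0.02−0.03) = 0.9900.
Risk-neutral probability p = (0.9900 − 0.9)/(1.3 − 0.9) = 0.0900/0.4000 = 0.2251
Terminal stock prices: S_uu = 118.3, S_ud = 81.9, S_dd = 56.7
Terminal payoffs (S − K): max(43.3, 0) = 43.3, max(6.9, 0) = 6.9, max(-18.3, 0) = 0
Node u (S = 91): V_u = e^(−0.02)·[0.2251·43.3000 + 0.7749·6.9000] = 14.7956
Node d (S = 63): V_d = e^(−0.02)·[0.2251·6.9000 + 0.7749·0.0000] = 1.5226
Node 0 (S = 70): V_0 = e^(−0.02)·[0.2251·14.7956 + 0.7749·1.5226] = 4.4214

€4.42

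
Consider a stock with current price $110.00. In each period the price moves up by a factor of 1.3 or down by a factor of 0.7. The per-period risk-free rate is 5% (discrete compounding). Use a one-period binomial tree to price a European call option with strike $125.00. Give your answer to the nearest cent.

Risk-neutral probability p = (1 + 0.05 − 0.7)/(1.3 − 0.7) = 0.3500/0.6000 = 0.5833
Terminal stock prices: S_u = 143, S_d = 77
Terminal payoffs (S − K): max(18, 0) = 18, max(-48, 0) = 0
Node 0 (S = 110): V_0 = 1/1.05·[0.5833·18.0000 + 0.4167·0.0000] = 10.0000

$10.00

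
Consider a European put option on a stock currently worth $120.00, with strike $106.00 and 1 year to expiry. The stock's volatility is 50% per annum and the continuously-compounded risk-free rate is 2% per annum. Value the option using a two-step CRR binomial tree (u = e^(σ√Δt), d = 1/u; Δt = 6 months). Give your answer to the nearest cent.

$15.10

CRR parameters: u = e^(σ√Δt) = e^(0.5·√0.5) = 1.4241, d = 1/u = 0.7022
Per-period rate: rΔt = 0.02·0.5 = 0.01, so R = e^0.01 = 1.0101
Risk-neutral probability p = (e^0.01 − 0.7022)/(1.4241 − 0.7022) = 0.3079/0.7219 = 0.4264
Terminal stock prices: S_uu = 243.4, S_ud = 120, S_dd = 59.17
Terminal payoffs (K − S): max(-137.4, 0) = 0, max(-14, 0) = 0, max(46.83, 0) = 46.83
Node u (S = 170.9): V_u = e^(−0.01)·[0.4264·0.0000 + 0.5736·0.0000] = 0.0000
Node d (S = 84.26): V_d = e^(−0.01)·[0.4264·0.0000 + 0.5736·46.8318] = 26.5934
Node 0 (S = 120): V_0 = e^(−0.01)·[0.4264·0.0000 + 0.5736·26.5934] = 15.1011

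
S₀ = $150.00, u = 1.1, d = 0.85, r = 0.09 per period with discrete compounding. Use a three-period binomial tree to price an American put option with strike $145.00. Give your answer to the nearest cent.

Risk-neutral probability p = (1 + 0.09 − 0.85)/(1.1 − 0.85) = 0.2400/0.2500 = 0.9600
Terminal stock prices: S_uuu = 199.7, S_uud = 154.3, S_udd = 119.2, S_ddd = 92.12
Terminal payoffs (K − S): max(-54.65, 0) = 0, max(-9.275, 0) = 0, max(25.79, 0) = 25.79, max(52.88, 0) = 52.88
Node uu (S = 181.5): continuation = 1/1.09·[0.9600·0.0000 + 0.0400·0.0000] = 0.0000; exercise value = 0.0000 ≤ continuation, so V_uu = 0.0000
Node ud (S = 140.2): continuation = 1/1.09·[0.9600·0.0000 + 0.0400·25.7875] = 0.9463; exercise value = 4.7500 > continuation, so V_ud = 4.7500 (exercise)
Node dd (S = 108.4): continuation = 1/1.09·[0.9600·25.7875 + 0.0400·52.8813] = 24.6525; exercise value = 36.6250 > continuation, so V_dd = 36.6250 (exercise)
Node u (S = 165): continuation = 1/1.09·[0.9600·0.0000 + 0.0400·4.7500] = 0.1743; exercise value = 0.0000 ≤ continuation, so V_u = 0.1743
Node d (S = 127.5): continuation = 1/1.09·[0.9600·4.7500 + 0.0400·36.6250] = 5.5275; exercise value = 17.5000 > continuation, so V_d = 17.5000 (exercise)
Node 0 (S = 150): continuation = 1/1.09·[0.9600·0.1743 + 0.0400·17.5000] = 0.7957; exercise value = 0.0000 ≤ continuation, so V_0 = 0.7957

$0.80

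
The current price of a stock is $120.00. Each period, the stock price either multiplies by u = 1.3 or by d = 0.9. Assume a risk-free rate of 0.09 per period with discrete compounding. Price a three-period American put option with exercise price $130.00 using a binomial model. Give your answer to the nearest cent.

$10.96

Risk-neutral probability p = (1 + 0.09 − 0.9)/(1.3 − 0.9) = 0.1900/0.4000 = 0.4750
Terminal stock prices: S_uuu = 263.6, S_uud = 182.5, S_udd = 126.4, S_ddd = 87.48
Terminal payoffs (K − S): max(-133.6, 0) = 0, max(-52.52, 0) = 0, max(3.64, 0) = 3.64, max(42.52, 0) = 42.52
Node uu (S = 202.8): continuation = 1/1.09·[0.4750·0.0000 + 0.5250·0.0000] = 0.0000; exercise value = 0.0000 ≤ continuation, so V_uu = 0.0000
Node ud (S = 140.4): continuation = 1/1.09·[0.4750·0.0000 + 0.5250·3.6400] = 1.7532; exercise value = 0.0000 ≤ continuation, so V_ud = 1.7532
Node dd (S = 97.2): continuation = 1/1.09·[0.4750·3.6400 + 0.5250·42.5200] = 22.0661; exercise value = 32.8000 > continuation, so V_dd = 32.8000 (exercise)
Node u (S = 156): continuation = 1/1.09·[0.4750·0.0000 + 0.5250·1.7532] = 0.8444; exercise value = 0.0000 ≤ continuation, so V_u = 0.8444
Node d (S = 108): continuation = 1/1.09·[0.4750·1.7532 + 0.5250·32.8000] = 16.5622; exercise value = 22.0000 > continuation, so V_d = 22.0000 (exercise)
Node 0 (S = 120): continuation = 1/1.09·[0.4750·0.8444 + 0.5250·22.0000] = 10.9643; exercise value = 10.0000 ≤ continuation, so V_0 = 10.9643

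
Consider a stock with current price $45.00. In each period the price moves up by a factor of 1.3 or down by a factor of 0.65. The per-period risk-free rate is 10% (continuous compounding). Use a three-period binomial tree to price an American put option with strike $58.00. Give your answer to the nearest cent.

$13.00

Risk-neutral probability p = (e^0.1 − 0.65)/(1.3 − 0.65) = 0.4552/0.6500 = 0.7003
Terminal stock prices: S_uuu = 98.87, S_uud = 49.43, S_udd = 24.72, S_ddd = 12.36
Terminal payoffs (K − S): max(-40.87, 0) = 0, max(8.567, 0) = 8.567, max(33.28, 0) = 33.28, max(45.64, 0) = 45.64
Node uu (S = 76.05): continuation = e^(−0.1)·[0.7003·0.0000 + 0.2997·8.5675] = 2.3236; exercise value = 0.0000 ≤ continuation, so V_uu = 2.3236
Node ud (S = 38.02): continuation = e^(−0.1)·[0.7003·8.5675 + 0.2997·33.2837] = 14.4556; exercise value = 19.9750 > continuation, so V_ud = 19.9750 (exercise)
Node dd (S = 19.01): continuation = e^(−0.1)·[0.7003·33.2837 + 0.2997·45.6419] = 33.4681; exercise value = 38.9875 > continuation, so V_dd = 38.9875 (exercise)
Node u (S = 58.5): continuation = e^(−0.1)·[0.7003·2.3236 + 0.2997·19.9750] = 6.8898; exercise value = 0.0000 ≤ continuation, so V_u = 6.8898
Node d (S = 29.25): continuation = e^(−0.1)·[0.7003·19.9750 + 0.2997·38.9875] = 23.2306; exercise value = 28.7500 > continuation, so V_d = 28.7500 (exercise)
Node 0 (S = 45): continuation = e^(−0.1)·[0.7003·6.8898 + 0.2997·28.7500] = 12.1629; exercise value = 13.0000 > continuation, so V_0 = 13.0000 (exercise)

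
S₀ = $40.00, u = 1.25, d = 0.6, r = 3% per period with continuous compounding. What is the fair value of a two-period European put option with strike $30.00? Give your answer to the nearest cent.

Risk-neutral probability p = (e^0.03 − 0.6)/(1.25 − 0.6) = 0.4305/0.6500 = 0.6622
Terminal stock prices: S_uu = 62.5, S_ud = 30, S_dd = 14.4
Terminal payoffs (K − S): max(-32.5, 0) = 0, max(0, 0) = 0, max(15.6, 0) = 15.6
Node u (S = 50): V_u = e^(−0.03)·[0.6622·0.0000 + 0.3378·0.0000] = 0.0000
Node d (S = 24): V_d = e^(−0.03)·[0.6622·0.0000 + 0.3378·15.6000] = 5.1134
Node 0 (S = 40): V_0 = e^(−0.03)·[0.6622·0.0000 + 0.3378·5.1134] = 1.6761

$1.68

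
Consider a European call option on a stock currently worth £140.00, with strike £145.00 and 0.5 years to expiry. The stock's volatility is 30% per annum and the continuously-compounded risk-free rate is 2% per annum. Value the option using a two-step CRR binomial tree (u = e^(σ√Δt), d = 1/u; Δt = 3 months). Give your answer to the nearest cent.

£10.00

CRR parameters: u = e^(σ√Δt) = e^(0.3·√0.25) = 1.1618, d = 1/u = 0.8607
Per-period rate: rΔt = 0.02·0.25 = 0.005, so R = e^0.005 = 1.0050
Risk-neutral probability p = (e^0.005 − 0.8607)/(1.1618 − 0.8607) = 0.1443/0.3011 = 0.4792
Terminal stock prices: S_uu = 189, S_ud = 140, S_dd = 103.7
Terminal payoffs (S − K): max(43.98, 0) = 43.98, max(-5, 0) = 0, max(-41.29, 0) = 0
Node u (S = 162.7): V_u = e^(−0.005)·[0.4792·43.9802 + 0.5208·0.0000] = 20.9709
Node d (S = 120.5): V_d = e^(−0.005)·[0.4792·0.0000 + 0.5208·0.0000] = 0.0000
Node 0 (S = 140): V_0 = e^(−0.005)·[0.4792·20.9709 + 0.5208·0.0000] = 9.9995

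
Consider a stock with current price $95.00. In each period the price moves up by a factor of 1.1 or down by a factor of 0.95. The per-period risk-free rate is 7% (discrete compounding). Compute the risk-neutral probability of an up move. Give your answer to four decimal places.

p = 0.8000

Risk-neutral probability p = (1 + 0.07 − 0.95)/(1.1 − 0.95) = 0.1200/0.1500 = 0.8000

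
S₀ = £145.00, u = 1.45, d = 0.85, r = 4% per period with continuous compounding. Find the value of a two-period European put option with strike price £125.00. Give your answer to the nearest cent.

Risk-neutral probability p = (e^0.04 − 0.85)/(1.45 − 0.85) = 0.1908/0.6000 = 0.3180
Terminal stock prices: S_uu = 304.9, S_ud = 178.7, S_dd = 104.8
Terminal payoffs (K − S): max(-179.9, 0) = 0, max(-53.71, 0) = 0, max(20.24, 0) = 20.24
Node u (S = 210.2): V_u = e^(−0.04)·[0.3180·0.0000 + 0.6820·0.0000] = 0.0000
Node d (S = 123.2): V_d = e^(−0.04)·[0.3180·0.0000 + 0.6820·20.2375] = 13.2604
Node 0 (S = 145): V_0 = e^(−0.04)·[0.3180·0.0000 + 0.6820·13.2604] = 8.6888

£8.69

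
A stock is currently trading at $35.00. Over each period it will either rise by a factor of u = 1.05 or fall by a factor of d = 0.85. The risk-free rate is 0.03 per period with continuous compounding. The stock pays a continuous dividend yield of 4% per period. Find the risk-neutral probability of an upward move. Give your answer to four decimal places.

p = 0.7002

Per-period risk-free factor R = e^0.03 = 1.0305; dividend-adjusted growth = e^(0.03−0.04) = 0.9900.
Risk-neutral probability p = (0.9900 − 0.85)/(1.05 − 0.85) = 0.1400/0.2000 = 0.7002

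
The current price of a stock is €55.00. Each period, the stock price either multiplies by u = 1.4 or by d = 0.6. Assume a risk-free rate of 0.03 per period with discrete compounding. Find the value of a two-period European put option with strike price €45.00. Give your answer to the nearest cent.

Risk-neutral probability p = (1 + 0.03 − 0.6)/(1.4 − 0.6) = 0.4300/0.8000 = 0.5375
Terminal stock prices: S_uu = 107.8, S_ud = 46.2, S_dd = 19.8
Terminal payoffs (K − S): max(-62.8, 0) = 0, max(-1.2, 0) = 0, max(25.2, 0) = 25.2
Node u (S = 77): V_u = 1/1.03·[0.5375·0.0000 + 0.4625·0.0000] = 0.0000
Node d (S = 33): V_d = 1/1.03·[0.5375·0.0000 + 0.4625·25.2000] = 11.3155
Node 0 (S = 55): V_0 = 1/1.03·[0.5375·0.0000 + 0.4625·11.3155] = 5.0810

€5.08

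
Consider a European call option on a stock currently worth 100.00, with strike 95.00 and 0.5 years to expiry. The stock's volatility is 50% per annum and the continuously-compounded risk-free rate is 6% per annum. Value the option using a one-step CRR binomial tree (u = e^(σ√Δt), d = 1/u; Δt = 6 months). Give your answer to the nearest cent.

20.92

CRR parameters: u = e^(σ√Δt) = e^(0.5·√0.5) = 1.4241, d = 1/u = 0.7022
Per-period rate: rΔt = 0.06·0.5 = 0.03, so R = e^0.03 = 1.0305
Risk-neutral probability p = (e^0.03 − 0.7022)/(1.4241 − 0.7022) = 0.3283/0.7219 = 0.4547
Terminal stock prices: S_u = 142.4, S_d = 70.22
Terminal payoffs (S − K): max(47.41, 0) = 47.41, max(-24.78, 0) = 0
Node 0 (S = 100): V_0 = e^(−0.03)·[0.4547·47.4119 + 0.5453·0.0000] = 20.9213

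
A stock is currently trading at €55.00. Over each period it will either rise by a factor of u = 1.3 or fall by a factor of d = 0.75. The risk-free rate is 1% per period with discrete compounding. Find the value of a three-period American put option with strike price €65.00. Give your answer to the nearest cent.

Risk-neutral probability p = (1 + 0.01 − 0.75)/(1.3 − 0.75) = 0.2600/0.5500 = 0.4727
Terminal stock prices: S_uuu = 120.8, S_uud = 69.71, S_udd = 40.22, S_ddd = 23.2
Terminal payoffs (K − S): max(-55.84, 0) = 0, max(-4.713, 0) = 0, max(24.78, 0) = 24.78, max(41.8, 0) = 41.8
Node uu (S = 92.95): continuation = 1/1.01·[0.4727·0.0000 + 0.5273·0.0000] = 0.0000; exercise value = 0.0000 ≤ continuation, so V_uu = 0.0000
Node ud (S = 53.62): continuation = 1/1.01·[0.4727·0.0000 + 0.5273·24.7812] = 12.9371; exercise value = 11.3750 ≤ continuation, so V_ud = 12.9371
Node dd (S = 30.94): continuation = 1/1.01·[0.4727·24.7812 + 0.5273·41.7969] = 33.4189; exercise value = 34.0625 > continuation, so V_dd = 34.0625 (exercise)
Node u (S = 71.5): continuation = 1/1.01·[0.4727·0.0000 + 0.5273·12.9371] = 6.7538; exercise value = 0.0000 ≤ continuation, so V_u = 6.7538
Node d (S = 41.25): continuation = 1/1.01·[0.4727·12.9371 + 0.5273·34.0625] = 23.8376; exercise value = 23.7500 ≤ continuation, so V_d = 23.8376
Node 0 (S = 55): continuation = 1/1.01·[0.4727·6.7538 + 0.5273·23.8376] = 15.6056; exercise value = 10.0000 ≤ continuation, so V_0 = 15.6056

€15.61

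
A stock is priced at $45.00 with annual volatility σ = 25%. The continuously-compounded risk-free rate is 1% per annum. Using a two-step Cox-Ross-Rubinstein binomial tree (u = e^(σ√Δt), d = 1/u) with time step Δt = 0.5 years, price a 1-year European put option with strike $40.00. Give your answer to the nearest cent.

$2.34

CRR parameters: u = e^(σ√Δt) = e^(0.25·√0.5) = 1.1934, d = 1/u = 0.8380
Per-period rate: rΔt = 0.01·0.5 = 0.005, so R = e^0.005 = 1.0050
Risk-neutral probability p = (e^0.005 − 0.8380)/(1.1934 − 0.8380) = 0.1670/0.3554 = 0.4700
Terminal stock prices: S_uu = 64.09, S_ud = 45, S_dd = 31.6
Terminal payoffs (K − S): max(-24.09, 0) = 0, max(-5, 0) = 0, max(8.402, 0) = 8.402
Node u (S = 53.7): V_u = e^(−0.005)·[0.4700·0.0000 + 0.5300·0.0000] = 0.0000
Node d (S = 37.71): V_d = e^(−0.005)·[0.4700·0.0000 + 0.5300·8.4015] = 4.4304
Node 0 (S = 45): V_0 = e^(−0.005)·[0.4700·0.0000 + 0.5300·4.4304] = 2.3363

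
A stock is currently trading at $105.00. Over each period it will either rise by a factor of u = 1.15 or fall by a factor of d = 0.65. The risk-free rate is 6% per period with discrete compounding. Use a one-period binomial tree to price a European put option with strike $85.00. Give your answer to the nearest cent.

Risk-neutral probability p = (1 + 0.06 − 0.65)/(1.15 − 0.65) = 0.4100/0.5000 = 0.8200
Terminal stock prices: S_u = 120.7, S_d = 68.25
Terminal payoffs (K − S): max(-35.75, 0) = 0, max(16.75, 0) = 16.75
Node 0 (S = 105): V_0 = 1/1.06·[0.8200·0.0000 + 0.1800·16.7500] = 2.8443

$2.84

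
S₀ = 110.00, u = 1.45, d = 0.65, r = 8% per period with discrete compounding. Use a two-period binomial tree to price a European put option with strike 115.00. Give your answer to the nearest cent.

Risk-neutral probability p = (1 + 0.08 − 0.65)/(1.45 − 0.65) = 0.4300/0.8000 = 0.5375
Terminal stock prices: S_uu = 231.3, S_ud = 103.7, S_dd = 46.48
Terminal payoffs (K − S): max(-116.3, 0) = 0, max(11.33, 0) = 11.33, max(68.53, 0) = 68.53
Node u (S = 159.5): V_u = 1/1.08·[0.5375·0.0000 + 0.4625·11.3250] = 4.8498
Node d (S = 71.5): V_d = 1/1.08·[0.5375·11.3250 + 0.4625·68.5250] = 34.9815
Node 0 (S = 110): V_0 = 1/1.08·[0.5375·4.8498 + 0.4625·34.9815] = 17.3942

17.39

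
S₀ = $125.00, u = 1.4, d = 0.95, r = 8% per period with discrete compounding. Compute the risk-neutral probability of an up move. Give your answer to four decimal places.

Risk-neutral probability p = (1 + 0.08 − 0.95)/(1.4 − 0.95) = 0.1300/0.4500 = 0.2889

p = 0.2889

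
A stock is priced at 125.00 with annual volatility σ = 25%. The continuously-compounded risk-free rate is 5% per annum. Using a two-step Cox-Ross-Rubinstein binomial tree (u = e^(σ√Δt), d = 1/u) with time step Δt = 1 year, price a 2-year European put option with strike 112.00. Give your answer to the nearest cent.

CRR parameters: u = e^(σ√Δt) = e^(0.25·√1) = 1.2840, d = 1/u = 0.7788
Per-period rate: rΔt = 0.05·1 = 0.05, so R = e^0.05 = 1.0513
Risk-neutral probability p = (e^0.05 − 0.7788)/(1.2840 − 0.7788) = 0.2725/0.5052 = 0.5393
Terminal stock prices: S_uu = 206.1, S_ud = 125, S_dd = 75.82
Terminal payoffs (K − S): max(-94.09, 0) = 0, max(-13, 0) = 0, max(36.18, 0) = 36.18
Node u (S = 160.5): V_u = e^(−0.05)·[0.5393·0.0000 + 0.4607·0.0000] = 0.0000
Node d (S = 97.35): V_d = e^(−0.05)·[0.5393·0.0000 + 0.4607·36.1837] = 15.8566
Node 0 (S = 125): V_0 = e^(−0.05)·[0.5393·0.0000 + 0.4607·15.8566] = 6.9488

6.95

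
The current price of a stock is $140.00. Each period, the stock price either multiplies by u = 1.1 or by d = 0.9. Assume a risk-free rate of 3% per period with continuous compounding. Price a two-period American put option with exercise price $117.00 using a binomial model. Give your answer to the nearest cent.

Risk-neutral probability p = (e^0.03 − 0.9)/(1.1 − 0.9) = 0.1305/0.2000 = 0.6523
Terminal stock prices: S_uu = 169.4, S_ud = 138.6, S_dd = 113.4
Terminal payoffs (K − S): max(-52.4, 0) = 0, max(-21.6, 0) = 0, max(3.6, 0) = 3.6
Node u (S = 154): continuation = e^(−0.03)·[0.6523·0.0000 + 0.3477·0.0000] = 0.0000; exercise value = 0.0000 ≤ continuation, so V_u = 0.0000
Node d (S = 126): continuation = e^(−0.03)·[0.6523·0.0000 + 0.3477·3.6000] = 1.2148; exercise value = 0.0000 ≤ continuation, so V_d = 1.2148
Node 0 (S = 140): continuation = e^(−0.03)·[0.6523·0.0000 + 0.3477·1.2148] = 0.4099; exercise value = 0.0000 ≤ continuation, so V_0 = 0.4099

$0.41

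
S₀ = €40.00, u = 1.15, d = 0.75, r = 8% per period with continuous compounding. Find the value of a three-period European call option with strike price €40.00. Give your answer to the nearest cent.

Risk-neutral probability p = (e^0.08 − 0.75)/(1.15 − 0.75) = 0.3333/0.4000 = 0.8332
Terminal stock prices: S_uuu = 60.83, S_uud = 39.67, S_udd = 25.88, S_ddd = 16.88
Terminal payoffs (S − K): max(20.83, 0) = 20.83, max(-0.325, 0) = 0, max(-14.12, 0) = 0, max(-23.12, 0) = 0
Node uu (S = 52.9): V_uu = e^(−0.08)·[0.8332·20.8350 + 0.1668·0.0000] = 16.0254
Node ud (S = 34.5): V_ud = e^(−0.08)·[0.8332·0.0000 + 0.1668·0.0000] = 0.0000
Node dd (S = 22.5): V_dd = e^(−0.08)·[0.8332·0.0000 + 0.1668·0.0000] = 0.0000
Node u (S = 46): V_u = e^(−0.08)·[0.8332·16.0254 + 0.1668·0.0000] = 12.3260
Node d (S = 30): V_d = e^(−0.08)·[0.8332·0.0000 + 0.1668·0.0000] = 0.0000
Node 0 (S = 40): V_0 = e^(−0.08)·[0.8332·12.3260 + 0.1668·0.0000] = 9.4807

€9.48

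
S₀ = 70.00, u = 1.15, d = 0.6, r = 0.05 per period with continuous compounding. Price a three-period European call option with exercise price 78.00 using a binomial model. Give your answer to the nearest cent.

13.53

Risk-neutral probability p = (e^0.05 − 0.6)/(1.15 − 0.6) = 0.4513/0.5500 = 0.8205
Terminal stock prices: S_uuu = 106.5, S_uud = 55.54, S_udd = 28.98, S_ddd = 15.12
Terminal payoffs (S − K): max(28.46, 0) = 28.46, max(-22.46, 0) = 0, max(-49.02, 0) = 0, max(-62.88, 0) = 0
Node uu (S = 92.57): V_uu = e^(−0.05)·[0.8205·28.4612 + 0.1795·0.0000] = 22.2134
Node ud (S = 48.3): V_ud = e^(−0.05)·[0.8205·0.0000 + 0.1795·0.0000] = 0.0000
Node dd (S = 25.2): V_dd = e^(−0.05)·[0.8205·0.0000 + 0.1795·0.0000] = 0.0000
Node u (S = 80.5): V_u = e^(−0.05)·[0.8205·22.2134 + 0.1795·0.0000] = 17.3370
Node d (S = 42): V_d = e^(−0.05)·[0.8205·0.0000 + 0.1795·0.0000] = 0.0000
Node 0 (S = 70): V_0 = e^(−0.05)·[0.8205·17.3370 + 0.1795·0.0000] = 13.5311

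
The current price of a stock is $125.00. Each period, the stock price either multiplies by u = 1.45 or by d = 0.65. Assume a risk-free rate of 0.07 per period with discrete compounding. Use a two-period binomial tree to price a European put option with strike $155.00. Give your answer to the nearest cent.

Risk-neutral probability p = (1 + 0.07 − 0.65)/(1.45 − 0.65) = 0.4200/0.8000 = 0.5250
Terminal stock prices: S_uu = 262.8, S_ud = 117.8, S_dd = 52.81
Terminal payoffs (K − S): max(-107.8, 0) = 0, max(37.19, 0) = 37.19, max(102.2, 0) = 102.2
Node u (S = 181.2): V_u = 1/1.07·[0.5250·0.0000 + 0.4750·37.1875] = 16.5085
Node d (S = 81.25): V_d = 1/1.07·[0.5250·37.1875 + 0.4750·102.1875] = 63.6098
Node 0 (S = 125): V_0 = 1/1.07·[0.5250·16.5085 + 0.4750·63.6098] = 36.3380

$36.34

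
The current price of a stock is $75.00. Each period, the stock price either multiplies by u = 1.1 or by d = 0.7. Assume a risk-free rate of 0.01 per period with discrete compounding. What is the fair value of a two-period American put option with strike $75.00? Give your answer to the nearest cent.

$7.96

Risk-neutral probability p = (1 + 0.01 − 0.7)/(1.1 − 0.7) = 0.3100/0.4000 = 0.7750
Terminal stock prices: S_uu = 90.75, S_ud = 57.75, S_dd = 36.75
Terminal payoffs (K − S): max(-15.75, 0) = 0, max(17.25, 0) = 17.25, max(38.25, 0) = 38.25
Node u (S = 82.5): continuation = 1/1.01·[0.7750·0.0000 + 0.2250·17.2500] = 3.8428; exercise value = 0.0000 ≤ continuation, so V_u = 3.8428
Node d (S = 52.5): continuation = 1/1.01·[0.7750·17.2500 + 0.2250·38.2500] = 21.7574; exercise value = 22.5000 > continuation, so V_d = 22.5000 (exercise)
Node 0 (S = 75): continuation = 1/1.01·[0.7750·3.8428 + 0.2250·22.5000] = 7.9611; exercise value = 0.0000 ≤ continuation, so V_0 = 7.9611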